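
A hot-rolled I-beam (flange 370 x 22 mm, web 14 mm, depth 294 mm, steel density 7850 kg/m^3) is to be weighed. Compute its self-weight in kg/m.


A_flanges = 2 * 370 * 22 = 16280 mm^2
A_web = (294 - 2 * 22) * 14 = 3500 mm^2
A_total = 16280 + 3500 = 19780 mm^2 = 0.019780 m^2
Weight = rho * A = 7850 * 0.019780 = 155.273 kg/m

155.273 kg/m


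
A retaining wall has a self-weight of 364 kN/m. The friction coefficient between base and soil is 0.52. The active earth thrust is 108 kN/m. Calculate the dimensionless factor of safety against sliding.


Resisting force = mu * W = 0.52 * 364 = 189.28 kN/m
FOS = Resisting / Driving = 189.28 / 108
= 1.7526 (dimensionless)

1.7526 (dimensionless)


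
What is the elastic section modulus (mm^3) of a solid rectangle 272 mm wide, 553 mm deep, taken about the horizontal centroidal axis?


S = b * h^2 / 6
= 272 * 553^2 / 6
= 272 * 305809 / 6
= 13863341.33 mm^3

13863341.33 mm^3


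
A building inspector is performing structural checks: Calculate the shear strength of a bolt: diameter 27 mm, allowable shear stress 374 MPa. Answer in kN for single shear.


A = pi * d^2 / 4 = pi * 27^2 / 4 = 572.5553 mm^2
V = f_v * A / 1000 = 374 * 572.5553 / 1000
= 214.1357 kN

214.1357 kN


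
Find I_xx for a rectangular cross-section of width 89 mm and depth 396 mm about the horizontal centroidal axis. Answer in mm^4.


I = b * h^3 / 12
= 89 * 396^3 / 12
= 89 * 62099136 / 12
= 460568592.0 mm^4

460568592.0 mm^4


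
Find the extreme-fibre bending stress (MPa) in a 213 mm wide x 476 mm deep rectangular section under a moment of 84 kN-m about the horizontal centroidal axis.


I = b * h^3 / 12 = 213 * 476^3 / 12 = 1914340624.0 mm^4
y = h / 2 = 476 / 2 = 238.0 mm
M = 84 kN-m = 84000000.0 N-mm
sigma = M * y / I = 84000000.0 * 238.0 / 1914340624.0
= 10.44 MPa

10.44 MPa


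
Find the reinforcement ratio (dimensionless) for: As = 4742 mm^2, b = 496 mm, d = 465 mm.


rho = As / (b * d)
= 4742 / (496 * 465)
= 4742 / 230640
= 0.02056 (dimensionless)

0.02056 (dimensionless)


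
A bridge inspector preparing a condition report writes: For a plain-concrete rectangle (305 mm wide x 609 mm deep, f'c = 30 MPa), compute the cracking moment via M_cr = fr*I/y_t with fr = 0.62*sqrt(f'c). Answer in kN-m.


fr = 0.62 * sqrt(30) = 0.62 * 5.4772 = 3.3959 MPa
I = 305 * 609^3 / 12 = 5740774278.75 mm^4
y_t = 304.5 mm
M_cr = fr * I / y_t = 3.3959 * 5740774278.75 / 304.5 N-mm
= 64.0229 kN-m

64.0229 kN-m


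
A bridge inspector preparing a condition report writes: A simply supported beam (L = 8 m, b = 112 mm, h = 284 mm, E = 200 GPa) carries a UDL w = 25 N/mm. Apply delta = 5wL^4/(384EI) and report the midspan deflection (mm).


I = 112 * 284^3 / 12 = 213792170.67 mm^4
L = 8000.0 mm, w = 25 N/mm, E = 200000.0 MPa
delta = 5 * w * L^4 / (384 * E * I)
= 5 * 25 * 8000.0^4 / (384 * 200000.0 * 213792170.67)
= 31.1829 mm

31.1829 mm


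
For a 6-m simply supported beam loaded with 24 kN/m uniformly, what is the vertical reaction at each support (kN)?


Total load = w * L = 24 * 6 = 144 kN
By symmetry, each reaction R = total / 2 = 144 / 2 = 72.0 kN

72.0 kN


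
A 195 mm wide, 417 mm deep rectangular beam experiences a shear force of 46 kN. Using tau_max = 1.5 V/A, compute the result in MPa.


A = b * h = 195 * 417 = 81315 mm^2
V = 46 kN = 46000.0 N
tau_max = 1.5 * V / A = 1.5 * 46000.0 / 81315
= 0.8486 MPa

0.8486 MPa


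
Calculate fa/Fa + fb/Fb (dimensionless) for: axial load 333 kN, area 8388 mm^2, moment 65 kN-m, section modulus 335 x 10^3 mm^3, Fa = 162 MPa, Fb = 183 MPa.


f_a = P / A = 333000.0 / 8388 = 39.6996 MPa
f_b = M / S = 65000000.0 / 335000.0 = 194.0299 MPa
Ratio = f_a / Fa + f_b / Fb
= 39.6996 / 162 + 194.0299 / 183
= 1.3053 (dimensionless)

1.3053 (dimensionless)


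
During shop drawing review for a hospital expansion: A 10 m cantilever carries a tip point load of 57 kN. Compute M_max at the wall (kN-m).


For a cantilever with a point load at the free end:
M_max = P * L = 57 * 10 = 570 kN-m

570 kN-m


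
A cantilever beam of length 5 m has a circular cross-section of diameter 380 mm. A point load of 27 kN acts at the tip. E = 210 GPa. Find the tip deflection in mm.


I = pi * d^4 / 64 = pi * 380^4 / 64 = 1023538740.52 mm^4
L = 5000.0 mm, P = 27000.0 N, E = 210000.0 MPa
delta = P * L^3 / (3 * E * I)
= 27000.0 * 5000.0^3 / (3 * 210000.0 * 1023538740.52)
= 5.2339 mm

5.2339 mm


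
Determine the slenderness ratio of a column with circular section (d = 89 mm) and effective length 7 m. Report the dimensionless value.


Radius of gyration r = d / 4 = 89 / 4 = 22.25 mm
L_eff = 7000.0 mm
Slenderness ratio = L / r = 7000.0 / 22.25 = 314.61 (dimensionless)

314.61 (dimensionless)


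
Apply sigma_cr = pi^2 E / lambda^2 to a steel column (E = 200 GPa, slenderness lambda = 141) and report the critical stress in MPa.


sigma_cr = pi^2 * E / lambda^2
= 9.8696 * 200000.0 / 141^2
= 9.8696 * 200000.0 / 19881
= 99.2868 MPa

99.2868 MPa


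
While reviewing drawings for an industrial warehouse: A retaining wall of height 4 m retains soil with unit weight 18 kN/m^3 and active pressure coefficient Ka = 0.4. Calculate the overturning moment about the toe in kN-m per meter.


Pa = 0.5 * Ka * gamma * H^2
= 0.5 * 0.4 * 18 * 4^2
= 57.6 kN/m
Arm = H / 3 = 4 / 3 = 1.3333 m
Mo = Pa * arm = Pa * H / 3 = 57.6 * 4 / 3 = 76.8 kN-m/m

76.8 kN-m/m


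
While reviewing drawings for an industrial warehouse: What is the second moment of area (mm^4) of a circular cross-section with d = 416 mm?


r = d / 2 = 416 / 2 = 208.0 mm
I = pi * r^4 / 4 = pi * 208.0^4 / 4
= 1470087623.13 mm^4

1470087623.13 mm^4


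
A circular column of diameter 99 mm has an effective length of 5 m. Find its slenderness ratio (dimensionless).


Radius of gyration r = d / 4 = 99 / 4 = 24.75 mm
L_eff = 5000.0 mm
Slenderness ratio = L / r = 5000.0 / 24.75 = 202.02 (dimensionless)

202.02 (dimensionless)


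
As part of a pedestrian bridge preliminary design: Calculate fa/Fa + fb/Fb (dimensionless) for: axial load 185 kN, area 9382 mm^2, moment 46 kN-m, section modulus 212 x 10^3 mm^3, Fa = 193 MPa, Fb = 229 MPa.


f_a = P / A = 185000.0 / 9382 = 19.7186 MPa
f_b = M / S = 46000000.0 / 212000.0 = 216.9811 MPa
Ratio = f_a / Fa + f_b / Fb
= 19.7186 / 193 + 216.9811 / 229
= 1.0497 (dimensionless)

1.0497 (dimensionless)


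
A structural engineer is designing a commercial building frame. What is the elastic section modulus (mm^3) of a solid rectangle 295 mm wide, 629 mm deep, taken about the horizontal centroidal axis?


S = b * h^2 / 6
= 295 * 629^2 / 6
= 295 * 395641 / 6
= 19452349.17 mm^3

19452349.17 mm^3


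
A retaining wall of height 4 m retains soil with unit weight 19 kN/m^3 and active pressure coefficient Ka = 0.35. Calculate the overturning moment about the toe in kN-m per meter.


Pa = 0.5 * Ka * gamma * H^2
= 0.5 * 0.35 * 19 * 4^2
= 53.2 kN/m
Arm = H / 3 = 4 / 3 = 1.3333 m
Mo = Pa * arm = Pa * H / 3 = 53.2 * 4 / 3 = 70.9333 kN-m/m

70.9333 kN-m/m


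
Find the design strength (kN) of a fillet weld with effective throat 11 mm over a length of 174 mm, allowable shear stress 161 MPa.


Strength = throat * length * allowable stress
= 11 * 174 * 161 N
= 308154 N
= 308.15 kN

308.15 kN


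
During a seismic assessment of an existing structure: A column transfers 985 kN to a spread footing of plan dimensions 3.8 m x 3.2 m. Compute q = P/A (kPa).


A = 3.8 * 3.2 = 12.16 m^2
q = P / A = 985 / 12.16
= 81.0033 kPa

81.0033 kPa


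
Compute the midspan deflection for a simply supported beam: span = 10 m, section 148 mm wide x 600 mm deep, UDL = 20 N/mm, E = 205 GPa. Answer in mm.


I = 148 * 600^3 / 12 = 2664000000.0 mm^4
L = 10000.0 mm, w = 20 N/mm, E = 205000.0 MPa
delta = 5 * w * L^4 / (384 * E * I)
= 5 * 20 * 10000.0^4 / (384 * 205000.0 * 2664000000.0)
= 4.7685 mm

4.7685 mm


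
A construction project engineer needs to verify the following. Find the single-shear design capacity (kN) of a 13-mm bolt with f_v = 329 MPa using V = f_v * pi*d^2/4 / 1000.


A = pi * d^2 / 4 = pi * 13^2 / 4 = 132.7323 mm^2
V = f_v * A / 1000 = 329 * 132.7323 / 1000
= 43.6689 kN

43.6689 kN


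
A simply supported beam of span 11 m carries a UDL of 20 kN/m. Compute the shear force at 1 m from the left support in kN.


R_A = w * L / 2 = 20 * 11 / 2 = 110.0 kN
V(x) = R_A - w * x = 110.0 - 20 * 1
= 90.0 kN

90.0 kN


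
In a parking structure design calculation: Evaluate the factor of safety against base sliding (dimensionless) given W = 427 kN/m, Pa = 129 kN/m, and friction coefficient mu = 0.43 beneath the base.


Resisting force = mu * W = 0.43 * 427 = 183.61 kN/m
FOS = Resisting / Driving = 183.61 / 129
= 1.4233 (dimensionless)

1.4233 (dimensionless)


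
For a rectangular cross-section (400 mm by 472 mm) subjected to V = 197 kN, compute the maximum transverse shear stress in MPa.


A = b * h = 400 * 472 = 188800 mm^2
V = 197 kN = 197000.0 N
tau_max = 1.5 * V / A = 1.5 * 197000.0 / 188800
= 1.5651 MPa

1.5651 MPa


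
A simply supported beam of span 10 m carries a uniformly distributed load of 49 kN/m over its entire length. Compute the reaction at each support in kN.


Total load = w * L = 49 * 10 = 490 kN
By symmetry, each reaction R = total / 2 = 490 / 2 = 245.0 kN

245.0 kN


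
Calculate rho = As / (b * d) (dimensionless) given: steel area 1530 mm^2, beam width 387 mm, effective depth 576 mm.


rho = As / (b * d)
= 1530 / (387 * 576)
= 1530 / 222912
= 0.006864 (dimensionless)

0.006864 (dimensionless)


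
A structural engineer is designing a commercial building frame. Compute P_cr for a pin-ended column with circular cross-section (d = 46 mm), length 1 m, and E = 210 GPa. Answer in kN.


I = pi * d^4 / 64 = 219786.61 mm^4
L = 1000.0 mm
P_cr = pi^2 * E * I / L^2
= 9.8696 * 210000.0 * 219786.61 / 1000.0^2
= 455533.44 N = 455.5334 kN

455.5334 kN


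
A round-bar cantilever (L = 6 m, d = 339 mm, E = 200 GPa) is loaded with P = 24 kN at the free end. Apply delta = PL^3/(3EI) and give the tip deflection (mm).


I = pi * d^4 / 64 = pi * 339^4 / 64 = 648289058.0 mm^4
L = 6000.0 mm, P = 24000.0 N, E = 200000.0 MPa
delta = P * L^3 / (3 * E * I)
= 24000.0 * 6000.0^3 / (3 * 200000.0 * 648289058.0)
= 13.3274 mm

13.3274 mm


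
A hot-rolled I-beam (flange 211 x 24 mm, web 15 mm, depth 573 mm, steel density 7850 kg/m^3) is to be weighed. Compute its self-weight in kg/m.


A_flanges = 2 * 211 * 24 = 10128 mm^2
A_web = (573 - 2 * 24) * 15 = 7875 mm^2
A_total = 10128 + 7875 = 18003 mm^2 = 0.018003 m^2
Weight = rho * A = 7850 * 0.018003 = 141.3236 kg/m

141.3236 kg/m


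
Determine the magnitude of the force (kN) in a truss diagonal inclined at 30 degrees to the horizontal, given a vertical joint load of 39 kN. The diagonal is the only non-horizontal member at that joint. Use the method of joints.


At the joint, only the diagonal has a vertical component, so vertical equilibrium gives:
F * sin(30) = 39
F = 39 / sin(30)
= 39 / 0.5
= 78.0 kN

78.0 kN


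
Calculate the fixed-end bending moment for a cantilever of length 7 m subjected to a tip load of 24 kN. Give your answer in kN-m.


For a cantilever with a point load at the free end:
M_max = P * L = 24 * 7 = 168 kN-m

168 kN-m


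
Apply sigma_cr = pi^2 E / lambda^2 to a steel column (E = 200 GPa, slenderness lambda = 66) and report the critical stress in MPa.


sigma_cr = pi^2 * E / lambda^2
= 9.8696 * 200000.0 / 66^2
= 9.8696 * 200000.0 / 4356
= 453.1499 MPa

453.1499 MPa


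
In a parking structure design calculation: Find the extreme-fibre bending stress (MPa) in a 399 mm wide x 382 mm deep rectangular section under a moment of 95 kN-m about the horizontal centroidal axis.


I = b * h^3 / 12 = 399 * 382^3 / 12 = 1853453686.0 mm^4
y = h / 2 = 382 / 2 = 191.0 mm
M = 95 kN-m = 95000000.0 N-mm
sigma = M * y / I = 95000000.0 * 191.0 / 1853453686.0
= 9.79 MPa

9.79 MPa


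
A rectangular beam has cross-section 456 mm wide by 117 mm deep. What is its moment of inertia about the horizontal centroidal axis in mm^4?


I = b * h^3 / 12
= 456 * 117^3 / 12
= 456 * 1601613 / 12
= 60861294.0 mm^4

60861294.0 mm^4


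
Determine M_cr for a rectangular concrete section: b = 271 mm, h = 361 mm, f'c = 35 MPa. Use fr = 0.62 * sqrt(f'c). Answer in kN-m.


fr = 0.62 * sqrt(35) = 0.62 * 5.9161 = 3.668 MPa
I = 271 * 361^3 / 12 = 1062452812.58 mm^4
y_t = 180.5 mm
M_cr = fr * I / y_t = 3.668 * 1062452812.58 / 180.5 N-mm
= 21.5903 kN-m

21.5903 kN-m


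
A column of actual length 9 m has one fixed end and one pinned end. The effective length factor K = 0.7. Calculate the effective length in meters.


L_eff = K * L
= 0.7 * 9
= 6.3 m

6.3 m


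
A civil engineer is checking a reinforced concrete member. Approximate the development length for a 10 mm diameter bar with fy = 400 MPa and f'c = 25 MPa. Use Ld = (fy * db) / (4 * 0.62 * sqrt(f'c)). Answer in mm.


Ld = (fy * db) / (4 * 0.62 * sqrt(f'c))
= (400 * 10) / (4 * 0.62 * sqrt(25))
= 4000 / 12.4
= 322.58 mm

322.58 mm


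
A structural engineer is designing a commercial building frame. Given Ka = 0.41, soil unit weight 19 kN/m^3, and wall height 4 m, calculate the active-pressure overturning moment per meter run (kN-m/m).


Pa = 0.5 * Ka * gamma * H^2
= 0.5 * 0.41 * 19 * 4^2
= 62.32 kN/m
Arm = H / 3 = 4 / 3 = 1.3333 m
Mo = Pa * arm = Pa * H / 3 = 62.32 * 4 / 3 = 83.0933 kN-m/m

83.0933 kN-m/m


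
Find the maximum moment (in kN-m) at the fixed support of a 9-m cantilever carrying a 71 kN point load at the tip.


For a cantilever with a point load at the free end:
M_max = P * L = 71 * 9 = 639 kN-m

639 kN-m


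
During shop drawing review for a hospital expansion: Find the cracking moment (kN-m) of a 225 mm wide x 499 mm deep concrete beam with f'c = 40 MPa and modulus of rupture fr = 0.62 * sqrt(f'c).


fr = 0.62 * sqrt(40) = 0.62 * 6.3246 = 3.9212 MPa
I = 225 * 499^3 / 12 = 2329715606.25 mm^4
y_t = 249.5 mm
M_cr = fr * I / y_t = 3.9212 * 2329715606.25 / 249.5 N-mm
= 36.6146 kN-m

36.6146 kN-m


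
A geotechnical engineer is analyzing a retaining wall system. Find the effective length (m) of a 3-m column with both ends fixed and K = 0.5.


L_eff = K * L
= 0.5 * 3
= 1.5 m

1.5 m


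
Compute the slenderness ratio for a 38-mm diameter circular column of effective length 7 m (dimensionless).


Radius of gyration r = d / 4 = 38 / 4 = 9.5 mm
L_eff = 7000.0 mm
Slenderness ratio = L / r = 7000.0 / 9.5 = 736.84 (dimensionless)

736.84 (dimensionless)


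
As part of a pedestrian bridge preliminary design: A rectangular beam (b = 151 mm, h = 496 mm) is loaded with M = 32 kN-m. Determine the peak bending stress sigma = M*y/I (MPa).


I = b * h^3 / 12 = 151 * 496^3 / 12 = 1535467861.33 mm^4
y = h / 2 = 496 / 2 = 248.0 mm
M = 32 kN-m = 32000000.0 N-mm
sigma = M * y / I = 32000000.0 * 248.0 / 1535467861.33
= 5.17 MPa

5.17 MPa


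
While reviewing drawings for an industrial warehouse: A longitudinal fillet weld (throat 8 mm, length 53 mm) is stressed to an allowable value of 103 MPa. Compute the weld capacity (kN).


Strength = throat * length * allowable stress
= 8 * 53 * 103 N
= 43672 N
= 43.67 kN

43.67 kN


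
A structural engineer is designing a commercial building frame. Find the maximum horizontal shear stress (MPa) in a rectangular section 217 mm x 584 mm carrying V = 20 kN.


A = b * h = 217 * 584 = 126728 mm^2
V = 20 kN = 20000.0 N
tau_max = 1.5 * V / A = 1.5 * 20000.0 / 126728
= 0.2367 MPa

0.2367 MPa


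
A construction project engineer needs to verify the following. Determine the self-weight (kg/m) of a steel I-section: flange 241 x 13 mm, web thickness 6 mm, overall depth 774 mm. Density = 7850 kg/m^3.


A_flanges = 2 * 241 * 13 = 6266 mm^2
A_web = (774 - 2 * 13) * 6 = 4488 mm^2
A_total = 6266 + 4488 = 10754 mm^2 = 0.010754 m^2
Weight = rho * A = 7850 * 0.010754 = 84.4189 kg/m

84.4189 kg/m


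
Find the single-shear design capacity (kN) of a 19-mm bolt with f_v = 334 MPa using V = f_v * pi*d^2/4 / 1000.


A = pi * d^2 / 4 = pi * 19^2 / 4 = 283.5287 mm^2
V = f_v * A / 1000 = 334 * 283.5287 / 1000
= 94.6986 kN

94.6986 kN


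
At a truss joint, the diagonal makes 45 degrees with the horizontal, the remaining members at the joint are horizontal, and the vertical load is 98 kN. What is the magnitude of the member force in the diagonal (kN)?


At the joint, only the diagonal has a vertical component, so vertical equilibrium gives:
F * sin(45) = 98
F = 98 / sin(45)
= 98 / 0.707107
= 138.59 kN

138.59 kN


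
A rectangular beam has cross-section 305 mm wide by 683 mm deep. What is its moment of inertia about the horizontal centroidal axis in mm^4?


I = b * h^3 / 12
= 305 * 683^3 / 12
= 305 * 318611987 / 12
= 8098054669.58 mm^4

8098054669.58 mm^4


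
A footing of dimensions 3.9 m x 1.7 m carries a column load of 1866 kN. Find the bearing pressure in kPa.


A = 3.9 * 1.7 = 6.63 m^2
q = P / A = 1866 / 6.63
= 281.448 kPa

281.448 kPa


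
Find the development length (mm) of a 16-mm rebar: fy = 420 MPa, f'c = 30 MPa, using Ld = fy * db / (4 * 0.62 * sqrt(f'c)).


Ld = (fy * db) / (4 * 0.62 * sqrt(f'c))
= (420 * 16) / (4 * 0.62 * sqrt(30))
= 6720 / 13.5835
= 494.72 mm

494.72 mm


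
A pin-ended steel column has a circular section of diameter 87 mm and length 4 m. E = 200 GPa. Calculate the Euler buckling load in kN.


I = pi * d^4 / 64 = 2812204.57 mm^4
L = 4000.0 mm
P_cr = pi^2 * E * I / L^2
= 9.8696 * 200000.0 * 2812204.57 / 4000.0^2
= 346941.83 N = 346.9418 kN

346.9418 kN


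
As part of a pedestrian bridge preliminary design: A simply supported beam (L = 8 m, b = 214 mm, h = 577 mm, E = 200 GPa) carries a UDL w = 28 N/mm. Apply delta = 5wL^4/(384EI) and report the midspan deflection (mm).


I = 214 * 577^3 / 12 = 3425783921.83 mm^4
L = 8000.0 mm, w = 28 N/mm, E = 200000.0 MPa
delta = 5 * w * L^4 / (384 * E * I)
= 5 * 28 * 8000.0^4 / (384 * 200000.0 * 3425783921.83)
= 2.1795 mm

2.1795 mm


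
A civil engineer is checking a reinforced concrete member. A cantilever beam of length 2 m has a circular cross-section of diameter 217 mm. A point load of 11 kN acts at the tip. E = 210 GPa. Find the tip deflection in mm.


I = pi * d^4 / 64 = pi * 217^4 / 64 = 108845087.82 mm^4
L = 2000.0 mm, P = 11000.0 N, E = 210000.0 MPa
delta = P * L^3 / (3 * E * I)
= 11000.0 * 2000.0^3 / (3 * 210000.0 * 108845087.82)
= 1.2833 mm

1.2833 mm


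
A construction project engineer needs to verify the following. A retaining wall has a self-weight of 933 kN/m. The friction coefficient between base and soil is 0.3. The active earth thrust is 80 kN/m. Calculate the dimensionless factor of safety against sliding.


Resisting force = mu * W = 0.3 * 933 = 279.9 kN/m
FOS = Resisting / Driving = 279.9 / 80
= 3.4987 (dimensionless)

3.4987 (dimensionless)


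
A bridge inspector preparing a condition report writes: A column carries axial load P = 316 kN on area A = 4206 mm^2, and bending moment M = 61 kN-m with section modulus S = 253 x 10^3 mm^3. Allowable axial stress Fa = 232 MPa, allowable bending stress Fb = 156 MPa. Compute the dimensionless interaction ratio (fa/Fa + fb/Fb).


f_a = P / A = 316000.0 / 4206 = 75.1308 MPa
f_b = M / S = 61000000.0 / 253000.0 = 241.1067 MPa
Ratio = f_a / Fa + f_b / Fb
= 75.1308 / 232 + 241.1067 / 156
= 1.8694 (dimensionless)

1.8694 (dimensionless)


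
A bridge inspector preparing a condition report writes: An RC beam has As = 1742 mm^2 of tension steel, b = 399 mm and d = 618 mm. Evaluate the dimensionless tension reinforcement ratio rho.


rho = As / (b * d)
= 1742 / (399 * 618)
= 1742 / 246582
= 0.007065 (dimensionless)

0.007065 (dimensionless)


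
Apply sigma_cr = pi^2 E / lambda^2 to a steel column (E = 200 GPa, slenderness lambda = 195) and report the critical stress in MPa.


sigma_cr = pi^2 * E / lambda^2
= 9.8696 * 200000.0 / 195^2
= 9.8696 * 200000.0 / 38025
= 51.9111 MPa

51.9111 MPa


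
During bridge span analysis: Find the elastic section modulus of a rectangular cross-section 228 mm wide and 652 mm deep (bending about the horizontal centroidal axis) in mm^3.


S = b * h^2 / 6
= 228 * 652^2 / 6
= 228 * 425104 / 6
= 16153952.0 mm^3

16153952.0 mm^3


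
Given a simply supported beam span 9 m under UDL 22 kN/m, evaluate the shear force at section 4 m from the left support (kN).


R_A = w * L / 2 = 22 * 9 / 2 = 99.0 kN
V(x) = R_A - w * x = 99.0 - 22 * 4
= 11.0 kN

11.0 kN


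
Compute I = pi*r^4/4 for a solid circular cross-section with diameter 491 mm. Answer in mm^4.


r = d / 2 = 491 / 2 = 245.5 mm
I = pi * r^4 / 4 = pi * 245.5^4 / 4
= 2852961212.27 mm^4

2852961212.27 mm^4


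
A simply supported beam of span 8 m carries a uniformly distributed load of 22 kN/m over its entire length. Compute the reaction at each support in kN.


Total load = w * L = 22 * 8 = 176 kN
By symmetry, each reaction R = total / 2 = 176 / 2 = 88.0 kN

88.0 kN


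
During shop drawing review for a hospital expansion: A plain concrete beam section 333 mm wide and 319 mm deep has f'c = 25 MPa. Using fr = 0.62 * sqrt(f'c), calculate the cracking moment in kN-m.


fr = 0.62 * sqrt(25) = 0.62 * 5.0 = 3.1 MPa
I = 333 * 319^3 / 12 = 900813812.25 mm^4
y_t = 159.5 mm
M_cr = fr * I / y_t = 3.1 * 900813812.25 / 159.5 N-mm
= 17.508 kN-m

17.508 kN-m


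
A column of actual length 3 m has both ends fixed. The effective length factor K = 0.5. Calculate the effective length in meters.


L_eff = K * L
= 0.5 * 3
= 1.5 m

1.5 m


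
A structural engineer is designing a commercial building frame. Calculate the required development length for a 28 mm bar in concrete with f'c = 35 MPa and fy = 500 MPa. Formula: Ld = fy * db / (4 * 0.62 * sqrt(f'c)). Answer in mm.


Ld = (fy * db) / (4 * 0.62 * sqrt(f'c))
= (500 * 28) / (4 * 0.62 * sqrt(35))
= 14000 / 14.6719
= 954.21 mm

954.21 mm


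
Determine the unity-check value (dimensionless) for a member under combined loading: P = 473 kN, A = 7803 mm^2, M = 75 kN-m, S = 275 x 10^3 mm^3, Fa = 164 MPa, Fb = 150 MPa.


f_a = P / A = 473000.0 / 7803 = 60.6177 MPa
f_b = M / S = 75000000.0 / 275000.0 = 272.7273 MPa
Ratio = f_a / Fa + f_b / Fb
= 60.6177 / 164 + 272.7273 / 150
= 2.1878 (dimensionless)

2.1878 (dimensionless)


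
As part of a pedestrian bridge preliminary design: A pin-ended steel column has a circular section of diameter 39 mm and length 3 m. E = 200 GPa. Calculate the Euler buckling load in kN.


I = pi * d^4 / 64 = 113560.77 mm^4
L = 3000.0 mm
P_cr = pi^2 * E * I / L^2
= 9.8696 * 200000.0 * 113560.77 / 3000.0^2
= 24906.66 N = 24.9067 kN

24.9067 kN


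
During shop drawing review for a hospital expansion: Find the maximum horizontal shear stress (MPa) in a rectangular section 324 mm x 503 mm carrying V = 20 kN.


A = b * h = 324 * 503 = 162972 mm^2
V = 20 kN = 20000.0 N
tau_max = 1.5 * V / A = 1.5 * 20000.0 / 162972
= 0.1841 MPa

0.1841 MPa


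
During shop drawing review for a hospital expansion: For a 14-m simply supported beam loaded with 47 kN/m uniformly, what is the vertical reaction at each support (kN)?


Total load = w * L = 47 * 14 = 658 kN
By symmetry, each reaction R = total / 2 = 658 / 2 = 329.0 kN

329.0 kN


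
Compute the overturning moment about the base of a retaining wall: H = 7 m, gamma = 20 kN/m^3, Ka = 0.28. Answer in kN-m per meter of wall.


Pa = 0.5 * Ka * gamma * H^2
= 0.5 * 0.28 * 20 * 7^2
= 137.2 kN/m
Arm = H / 3 = 7 / 3 = 2.3333 m
Mo = Pa * arm = Pa * H / 3 = 137.2 * 7 / 3 = 320.1333 kN-m/m

320.1333 kN-m/m


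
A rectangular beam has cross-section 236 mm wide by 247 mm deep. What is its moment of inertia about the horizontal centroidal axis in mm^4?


I = b * h^3 / 12
= 236 * 247^3 / 12
= 236 * 15069223 / 12
= 296361385.67 mm^4

296361385.67 mm^4


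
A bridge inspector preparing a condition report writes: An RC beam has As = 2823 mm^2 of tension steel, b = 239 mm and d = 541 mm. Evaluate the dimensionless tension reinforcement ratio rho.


rho = As / (b * d)
= 2823 / (239 * 541)
= 2823 / 129299
= 0.021833 (dimensionless)

0.021833 (dimensionless)


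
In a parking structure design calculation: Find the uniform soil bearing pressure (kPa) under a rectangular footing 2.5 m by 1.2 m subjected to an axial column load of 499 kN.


A = 2.5 * 1.2 = 3.0 m^2
q = P / A = 499 / 3.0
= 166.3333 kPa

166.3333 kPa


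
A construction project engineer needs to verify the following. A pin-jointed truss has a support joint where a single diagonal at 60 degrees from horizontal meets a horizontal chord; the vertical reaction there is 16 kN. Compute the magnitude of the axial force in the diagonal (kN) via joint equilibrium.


At the joint, only the diagonal has a vertical component, so vertical equilibrium gives:
F * sin(60) = 16
F = 16 / sin(60)
= 16 / 0.866025
= 18.48 kN

18.48 kN


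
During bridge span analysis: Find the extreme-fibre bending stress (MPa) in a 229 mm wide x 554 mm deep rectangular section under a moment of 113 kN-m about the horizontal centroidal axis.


I = b * h^3 / 12 = 229 * 554^3 / 12 = 3244767104.67 mm^4
y = h / 2 = 554 / 2 = 277.0 mm
M = 113 kN-m = 113000000.0 N-mm
sigma = M * y / I = 113000000.0 * 277.0 / 3244767104.67
= 9.65 MPa

9.65 MPa


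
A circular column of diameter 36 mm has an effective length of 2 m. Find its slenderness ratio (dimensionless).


Radius of gyration r = d / 4 = 36 / 4 = 9.0 mm
L_eff = 2000.0 mm
Slenderness ratio = L / r = 2000.0 / 9.0 = 222.22 (dimensionless)

222.22 (dimensionless)


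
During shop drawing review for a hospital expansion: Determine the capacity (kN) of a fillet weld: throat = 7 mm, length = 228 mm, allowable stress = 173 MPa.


Strength = throat * length * allowable stress
= 7 * 228 * 173 N
= 276108 N
= 276.11 kN

276.11 kN


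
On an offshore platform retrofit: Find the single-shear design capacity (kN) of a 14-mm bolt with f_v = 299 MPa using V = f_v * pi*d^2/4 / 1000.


A = pi * d^2 / 4 = pi * 14^2 / 4 = 153.938 mm^2
V = f_v * A / 1000 = 299 * 153.938 / 1000
= 46.0275 kN

46.0275 kN


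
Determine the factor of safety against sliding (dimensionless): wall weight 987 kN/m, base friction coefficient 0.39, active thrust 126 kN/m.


Resisting force = mu * W = 0.39 * 987 = 384.93 kN/m
FOS = Resisting / Driving = 384.93 / 126
= 3.055 (dimensionless)

3.055 (dimensionless)


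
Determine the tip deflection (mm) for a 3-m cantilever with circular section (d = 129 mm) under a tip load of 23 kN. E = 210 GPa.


I = pi * d^4 / 64 = pi * 129^4 / 64 = 13593420.13 mm^4
L = 3000.0 mm, P = 23000.0 N, E = 210000.0 MPa
delta = P * L^3 / (3 * E * I)
= 23000.0 * 3000.0^3 / (3 * 210000.0 * 13593420.13)
= 72.5141 mm

72.5141 mm


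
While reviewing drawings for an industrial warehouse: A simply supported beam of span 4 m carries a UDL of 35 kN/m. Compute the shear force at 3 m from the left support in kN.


R_A = w * L / 2 = 35 * 4 / 2 = 70.0 kN
V(x) = R_A - w * x = 70.0 - 35 * 3
= -35.0 kN

-35.0 kN


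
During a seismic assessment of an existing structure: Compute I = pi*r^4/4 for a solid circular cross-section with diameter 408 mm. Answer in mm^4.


r = d / 2 = 408 / 2 = 204.0 mm
I = pi * r^4 / 4 = pi * 204.0^4 / 4
= 1360224368.75 mm^4

1360224368.75 mm^4


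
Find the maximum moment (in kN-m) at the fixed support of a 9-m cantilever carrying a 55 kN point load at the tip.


For a cantilever with a point load at the free end:
M_max = P * L = 55 * 9 = 495 kN-m

495 kN-m


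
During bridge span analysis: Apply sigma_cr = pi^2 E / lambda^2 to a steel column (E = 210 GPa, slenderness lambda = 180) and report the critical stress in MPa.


sigma_cr = pi^2 * E / lambda^2
= 9.8696 * 210000.0 / 180^2
= 9.8696 * 210000.0 / 32400
= 63.9697 MPa

63.9697 MPa


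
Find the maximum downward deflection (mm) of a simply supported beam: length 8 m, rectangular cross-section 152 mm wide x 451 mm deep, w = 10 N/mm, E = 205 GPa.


I = 152 * 451^3 / 12 = 1161962112.67 mm^4
L = 8000.0 mm, w = 10 N/mm, E = 205000.0 MPa
delta = 5 * w * L^4 / (384 * E * I)
= 5 * 10 * 8000.0^4 / (384 * 205000.0 * 1161962112.67)
= 2.239 mm

2.239 mm


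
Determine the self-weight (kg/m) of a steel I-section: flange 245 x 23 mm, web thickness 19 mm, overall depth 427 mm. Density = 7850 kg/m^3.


A_flanges = 2 * 245 * 23 = 11270 mm^2
A_web = (427 - 2 * 23) * 19 = 7239 mm^2
A_total = 11270 + 7239 = 18509 mm^2 = 0.018509 m^2
Weight = rho * A = 7850 * 0.018509 = 145.2956 kg/m

145.2956 kg/m


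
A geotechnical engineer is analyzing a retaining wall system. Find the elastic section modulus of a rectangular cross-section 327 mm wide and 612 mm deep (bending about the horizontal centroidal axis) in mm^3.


S = b * h^2 / 6
= 327 * 612^2 / 6
= 327 * 374544 / 6
= 20412648.0 mm^3

20412648.0 mm^3


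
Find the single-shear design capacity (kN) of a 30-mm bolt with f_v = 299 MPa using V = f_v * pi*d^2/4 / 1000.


A = pi * d^2 / 4 = pi * 30^2 / 4 = 706.8583 mm^2
V = f_v * A / 1000 = 299 * 706.8583 / 1000
= 211.3506 kN

211.3506 kN


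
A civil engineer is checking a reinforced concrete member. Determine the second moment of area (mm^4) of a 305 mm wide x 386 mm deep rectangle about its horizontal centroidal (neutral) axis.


I = b * h^3 / 12
= 305 * 386^3 / 12
= 305 * 57512456 / 12
= 1461774923.33 mm^4

1461774923.33 mm^4


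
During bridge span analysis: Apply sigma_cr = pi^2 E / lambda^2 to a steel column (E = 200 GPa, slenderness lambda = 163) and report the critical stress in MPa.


sigma_cr = pi^2 * E / lambda^2
= 9.8696 * 200000.0 / 163^2
= 9.8696 * 200000.0 / 26569
= 74.2941 MPa

74.2941 MPa


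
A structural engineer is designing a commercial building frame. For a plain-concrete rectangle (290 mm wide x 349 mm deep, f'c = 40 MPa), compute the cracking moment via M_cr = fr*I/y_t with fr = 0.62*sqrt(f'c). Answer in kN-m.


fr = 0.62 * sqrt(40) = 0.62 * 6.3246 = 3.9212 MPa
I = 290 * 349^3 / 12 = 1027289934.17 mm^4
y_t = 174.5 mm
M_cr = fr * I / y_t = 3.9212 * 1027289934.17 / 174.5 N-mm
= 23.0844 kN-m

23.0844 kN-m


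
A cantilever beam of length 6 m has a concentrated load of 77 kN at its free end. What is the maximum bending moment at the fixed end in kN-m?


For a cantilever with a point load at the free end:
M_max = P * L = 77 * 6 = 462 kN-m

462 kN-m


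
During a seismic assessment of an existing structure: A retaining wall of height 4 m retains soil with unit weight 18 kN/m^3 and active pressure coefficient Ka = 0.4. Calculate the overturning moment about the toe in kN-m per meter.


Pa = 0.5 * Ka * gamma * H^2
= 0.5 * 0.4 * 18 * 4^2
= 57.6 kN/m
Arm = H / 3 = 4 / 3 = 1.3333 m
Mo = Pa * arm = Pa * H / 3 = 57.6 * 4 / 3 = 76.8 kN-m/m

76.8 kN-m/m


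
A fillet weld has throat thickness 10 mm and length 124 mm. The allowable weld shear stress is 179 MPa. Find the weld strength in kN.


Strength = throat * length * allowable stress
= 10 * 124 * 179 N
= 221960 N
= 221.96 kN

221.96 kN


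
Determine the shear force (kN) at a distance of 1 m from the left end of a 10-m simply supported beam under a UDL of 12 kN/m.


R_A = w * L / 2 = 12 * 10 / 2 = 60.0 kN
V(x) = R_A - w * x = 60.0 - 12 * 1
= 48.0 kN

48.0 kN


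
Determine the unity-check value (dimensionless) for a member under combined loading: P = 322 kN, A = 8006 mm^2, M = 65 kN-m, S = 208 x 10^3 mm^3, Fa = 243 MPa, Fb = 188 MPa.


f_a = P / A = 322000.0 / 8006 = 40.2198 MPa
f_b = M / S = 65000000.0 / 208000.0 = 312.5 MPa
Ratio = f_a / Fa + f_b / Fb
= 40.2198 / 243 + 312.5 / 188
= 1.8277 (dimensionless)

1.8277 (dimensionless)


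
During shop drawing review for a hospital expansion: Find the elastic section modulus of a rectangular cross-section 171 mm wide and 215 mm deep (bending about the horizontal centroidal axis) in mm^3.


S = b * h^2 / 6
= 171 * 215^2 / 6
= 171 * 46225 / 6
= 1317412.5 mm^3

1317412.5 mm^3


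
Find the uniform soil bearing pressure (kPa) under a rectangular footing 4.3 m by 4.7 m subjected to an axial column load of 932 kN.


A = 4.3 * 4.7 = 20.21 m^2
q = P / A = 932 / 20.21
= 46.1158 kPa

46.1158 kPa


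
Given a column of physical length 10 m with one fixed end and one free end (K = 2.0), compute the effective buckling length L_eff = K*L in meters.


L_eff = K * L
= 2.0 * 10
= 20.0 m

20.0 m


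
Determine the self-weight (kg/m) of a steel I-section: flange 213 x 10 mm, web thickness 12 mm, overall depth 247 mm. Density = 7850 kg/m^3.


A_flanges = 2 * 213 * 10 = 4260 mm^2
A_web = (247 - 2 * 10) * 12 = 2724 mm^2
A_total = 4260 + 2724 = 6984 mm^2 = 0.006984 m^2
Weight = rho * A = 7850 * 0.006984 = 54.8244 kg/m

54.8244 kg/m


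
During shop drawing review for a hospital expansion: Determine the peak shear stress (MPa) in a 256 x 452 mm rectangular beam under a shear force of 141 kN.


A = b * h = 256 * 452 = 115712 mm^2
V = 141 kN = 141000.0 N
tau_max = 1.5 * V / A = 1.5 * 141000.0 / 115712
= 1.8278 MPa

1.8278 MPa


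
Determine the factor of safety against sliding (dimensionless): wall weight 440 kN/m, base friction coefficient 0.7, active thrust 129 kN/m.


Resisting force = mu * W = 0.7 * 440 = 308.0 kN/m
FOS = Resisting / Driving = 308.0 / 129
= 2.3876 (dimensionless)

2.3876 (dimensionless)


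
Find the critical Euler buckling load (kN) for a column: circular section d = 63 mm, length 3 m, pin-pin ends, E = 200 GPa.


I = pi * d^4 / 64 = 773271.66 mm^4
L = 3000.0 mm
P_cr = pi^2 * E * I / L^2
= 9.8696 * 200000.0 * 773271.66 / 3000.0^2
= 169597.45 N = 169.5975 kN

169.5975 kN


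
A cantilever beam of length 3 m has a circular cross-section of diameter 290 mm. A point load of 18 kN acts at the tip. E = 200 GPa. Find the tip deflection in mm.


I = pi * d^4 / 64 = pi * 290^4 / 64 = 347185749.0 mm^4
L = 3000.0 mm, P = 18000.0 N, E = 200000.0 MPa
delta = P * L^3 / (3 * E * I)
= 18000.0 * 3000.0^3 / (3 * 200000.0 * 347185749.0)
= 2.333 mm

2.333 mm


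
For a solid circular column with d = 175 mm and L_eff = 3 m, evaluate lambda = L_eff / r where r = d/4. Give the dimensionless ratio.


Radius of gyration r = d / 4 = 175 / 4 = 43.75 mm
L_eff = 3000.0 mm
Slenderness ratio = L / r = 3000.0 / 43.75 = 68.57 (dimensionless)

68.57 (dimensionless)


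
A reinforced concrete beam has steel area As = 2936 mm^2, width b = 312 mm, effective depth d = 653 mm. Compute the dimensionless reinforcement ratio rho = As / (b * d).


rho = As / (b * d)
= 2936 / (312 * 653)
= 2936 / 203736
= 0.014411 (dimensionless)

0.014411 (dimensionless)


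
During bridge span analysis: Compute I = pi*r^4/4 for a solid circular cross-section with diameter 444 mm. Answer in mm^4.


r = d / 2 = 444 / 2 = 222.0 mm
I = pi * r^4 / 4 = pi * 222.0^4 / 4
= 1907663539.08 mm^4

1907663539.08 mm^4


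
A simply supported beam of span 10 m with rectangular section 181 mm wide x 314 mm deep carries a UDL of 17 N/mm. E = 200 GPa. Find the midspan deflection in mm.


I = 181 * 314^3 / 12 = 466967088.67 mm^4
L = 10000.0 mm, w = 17 N/mm, E = 200000.0 MPa
delta = 5 * w * L^4 / (384 * E * I)
= 5 * 17 * 10000.0^4 / (384 * 200000.0 * 466967088.67)
= 23.7013 mm

23.7013 mm


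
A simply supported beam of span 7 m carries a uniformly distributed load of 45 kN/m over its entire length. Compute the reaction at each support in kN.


Total load = w * L = 45 * 7 = 315 kN
By symmetry, each reaction R = total / 2 = 315 / 2 = 157.5 kN

157.5 kN


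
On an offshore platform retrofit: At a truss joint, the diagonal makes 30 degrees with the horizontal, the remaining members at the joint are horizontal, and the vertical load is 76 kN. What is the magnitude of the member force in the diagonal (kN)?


At the joint, only the diagonal has a vertical component, so vertical equilibrium gives:
F * sin(30) = 76
F = 76 / sin(30)
= 76 / 0.5
= 152.0 kN

152.0 kN


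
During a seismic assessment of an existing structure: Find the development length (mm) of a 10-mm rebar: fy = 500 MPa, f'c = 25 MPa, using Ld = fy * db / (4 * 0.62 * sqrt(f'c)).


Ld = (fy * db) / (4 * 0.62 * sqrt(f'c))
= (500 * 10) / (4 * 0.62 * sqrt(25))
= 5000 / 12.4
= 403.23 mm

403.23 mm


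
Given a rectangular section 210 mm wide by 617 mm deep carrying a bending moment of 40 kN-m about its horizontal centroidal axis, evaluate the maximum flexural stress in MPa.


I = b * h^3 / 12 = 210 * 617^3 / 12 = 4110489477.5 mm^4
y = h / 2 = 617 / 2 = 308.5 mm
M = 40 kN-m = 40000000.0 N-mm
sigma = M * y / I = 40000000.0 * 308.5 / 4110489477.5
= 3.0 MPa

3.0 MPa


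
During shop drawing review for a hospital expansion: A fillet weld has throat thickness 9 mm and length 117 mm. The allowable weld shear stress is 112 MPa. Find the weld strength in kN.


Strength = throat * length * allowable stress
= 9 * 117 * 112 N
= 117936 N
= 117.94 kN

117.94 kN


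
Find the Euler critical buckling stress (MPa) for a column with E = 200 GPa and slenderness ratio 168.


sigma_cr = pi^2 * E / lambda^2
= 9.8696 * 200000.0 / 168^2
= 9.8696 * 200000.0 / 28224
= 69.9377 MPa

69.9377 MPa


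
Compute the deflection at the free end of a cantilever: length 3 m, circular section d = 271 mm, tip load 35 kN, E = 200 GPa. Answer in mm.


I = pi * d^4 / 64 = pi * 271^4 / 64 = 264756762.74 mm^4
L = 3000.0 mm, P = 35000.0 N, E = 200000.0 MPa
delta = P * L^3 / (3 * E * I)
= 35000.0 * 3000.0^3 / (3 * 200000.0 * 264756762.74)
= 5.9489 mm

5.9489 mm


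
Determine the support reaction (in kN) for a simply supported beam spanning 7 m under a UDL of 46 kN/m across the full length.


Total load = w * L = 46 * 7 = 322 kN
By symmetry, each reaction R = total / 2 = 322 / 2 = 161.0 kN

161.0 kN


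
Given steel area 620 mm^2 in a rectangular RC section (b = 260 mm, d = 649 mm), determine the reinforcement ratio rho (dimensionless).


rho = As / (b * d)
= 620 / (260 * 649)
= 620 / 168740
= 0.003674 (dimensionless)

0.003674 (dimensionless)


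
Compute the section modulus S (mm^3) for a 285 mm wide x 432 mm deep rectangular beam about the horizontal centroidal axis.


S = b * h^2 / 6
= 285 * 432^2 / 6
= 285 * 186624 / 6
= 8864640.0 mm^3

8864640.0 mm^3


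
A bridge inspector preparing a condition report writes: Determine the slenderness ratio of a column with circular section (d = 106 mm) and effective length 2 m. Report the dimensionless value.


Radius of gyration r = d / 4 = 106 / 4 = 26.5 mm
L_eff = 2000.0 mm
Slenderness ratio = L / r = 2000.0 / 26.5 = 75.47 (dimensionless)

75.47 (dimensionless)


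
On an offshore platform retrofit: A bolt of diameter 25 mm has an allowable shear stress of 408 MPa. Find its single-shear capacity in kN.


A = pi * d^2 / 4 = pi * 25^2 / 4 = 490.8739 mm^2
V = f_v * A / 1000 = 408 * 490.8739 / 1000
= 200.2765 kN

200.2765 kN


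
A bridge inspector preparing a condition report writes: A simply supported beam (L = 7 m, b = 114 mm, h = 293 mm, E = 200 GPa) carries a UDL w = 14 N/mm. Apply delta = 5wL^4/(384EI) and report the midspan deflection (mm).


I = 114 * 293^3 / 12 = 238960691.5 mm^4
L = 7000.0 mm, w = 14 N/mm, E = 200000.0 MPa
delta = 5 * w * L^4 / (384 * E * I)
= 5 * 14 * 7000.0^4 / (384 * 200000.0 * 238960691.5)
= 9.158 mm

9.158 mm


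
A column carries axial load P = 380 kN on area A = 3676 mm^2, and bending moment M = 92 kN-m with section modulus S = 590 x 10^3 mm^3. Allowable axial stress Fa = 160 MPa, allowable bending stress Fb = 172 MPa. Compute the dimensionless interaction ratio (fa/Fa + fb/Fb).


f_a = P / A = 380000.0 / 3676 = 103.3732 MPa
f_b = M / S = 92000000.0 / 590000.0 = 155.9322 MPa
Ratio = f_a / Fa + f_b / Fb
= 103.3732 / 160 + 155.9322 / 172
= 1.5527 (dimensionless)

1.5527 (dimensionless)


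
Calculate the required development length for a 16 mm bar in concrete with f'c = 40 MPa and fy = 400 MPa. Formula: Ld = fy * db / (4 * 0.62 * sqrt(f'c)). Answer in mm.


Ld = (fy * db) / (4 * 0.62 * sqrt(f'c))
= (400 * 16) / (4 * 0.62 * sqrt(40))
= 6400 / 15.6849
= 408.04 mm

408.04 mm
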